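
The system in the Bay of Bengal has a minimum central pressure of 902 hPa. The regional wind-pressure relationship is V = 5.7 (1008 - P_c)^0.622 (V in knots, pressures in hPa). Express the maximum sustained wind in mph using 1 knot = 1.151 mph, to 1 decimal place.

119.3 mph

ΔP = 1008 − 902 = 106 hPa.
V ≈ 5.7 × 106^0.622 = 5.7 × 18.186 ≈ 103.661 kt.
103.661 × 1.151 ≈ 119.31 mph → 119.3 mph.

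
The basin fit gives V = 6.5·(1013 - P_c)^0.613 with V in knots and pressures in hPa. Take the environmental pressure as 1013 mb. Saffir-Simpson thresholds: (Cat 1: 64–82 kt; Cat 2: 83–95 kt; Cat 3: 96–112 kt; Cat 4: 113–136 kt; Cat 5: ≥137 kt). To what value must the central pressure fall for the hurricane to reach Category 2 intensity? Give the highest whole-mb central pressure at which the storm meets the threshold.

Category 2 begins at V = 83 kt.
Required ΔP = (83/6.5)^(1/0.613) = 12.769^1.631 ≈ 63.75 mb.
P_c ≤ 1013 − 63.75 = 949.25, so the highest integer P_c is 949 mb.

949 mb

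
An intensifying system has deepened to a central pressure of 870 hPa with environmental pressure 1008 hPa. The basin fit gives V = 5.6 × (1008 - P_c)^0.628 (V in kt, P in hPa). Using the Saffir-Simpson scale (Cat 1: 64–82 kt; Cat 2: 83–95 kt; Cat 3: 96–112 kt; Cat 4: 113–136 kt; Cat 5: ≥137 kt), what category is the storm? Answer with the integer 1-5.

ΔP = 1008 − 870 = 138 hPa.
V ≈ 5.6 × 138^0.628 = 5.6 × 22.07 ≈ 124 kt.
124 kt falls in the Category 4 band.

4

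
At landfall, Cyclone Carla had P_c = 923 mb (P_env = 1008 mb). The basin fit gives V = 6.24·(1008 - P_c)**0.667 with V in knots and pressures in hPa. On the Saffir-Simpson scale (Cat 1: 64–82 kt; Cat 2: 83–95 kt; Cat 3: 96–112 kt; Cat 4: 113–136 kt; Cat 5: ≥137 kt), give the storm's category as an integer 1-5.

ΔP = 1008 − 923 = 85 mb.
V ≈ 6.24 × 85^0.667 = 6.24 × 19.36 ≈ 121 kt.
121 kt falls in the Category 4 band.

4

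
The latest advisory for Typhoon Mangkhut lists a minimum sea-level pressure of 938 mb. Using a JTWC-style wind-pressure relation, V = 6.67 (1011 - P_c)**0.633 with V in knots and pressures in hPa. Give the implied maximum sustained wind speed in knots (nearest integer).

ΔP = 1011 − 938 = 73 mb.
73^0.633 ≈ 15.118.
V ≈ 6.67 × 15.118 ≈ 100.8 kt.

101 kt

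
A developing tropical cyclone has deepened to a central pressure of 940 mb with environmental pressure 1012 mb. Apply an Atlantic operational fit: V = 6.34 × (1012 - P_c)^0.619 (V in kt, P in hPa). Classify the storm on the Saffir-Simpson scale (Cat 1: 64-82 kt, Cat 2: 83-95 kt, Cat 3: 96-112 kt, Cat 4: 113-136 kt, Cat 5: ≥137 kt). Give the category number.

2

ΔP = 1012 − 940 = 72 mb.
V ≈ 6.34 × 72^0.619 = 6.34 × 14.12 ≈ 89 kt.
89 kt falls in the Category 2 band.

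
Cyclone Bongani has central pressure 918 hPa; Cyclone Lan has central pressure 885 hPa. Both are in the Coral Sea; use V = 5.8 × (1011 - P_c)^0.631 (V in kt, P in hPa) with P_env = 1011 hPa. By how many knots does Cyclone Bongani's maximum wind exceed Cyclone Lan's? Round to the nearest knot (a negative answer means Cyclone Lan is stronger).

-21 kt

Cyclone Bongani: ΔP = 93; V ≈ 5.8 × 93^0.631 ≈ 101.28 kt.
Cyclone Lan: ΔP = 126; V ≈ 5.8 × 126^0.631 ≈ 122.68 kt.
Difference ≈ 101.28 − 122.68 = -21.40 → -21 kt.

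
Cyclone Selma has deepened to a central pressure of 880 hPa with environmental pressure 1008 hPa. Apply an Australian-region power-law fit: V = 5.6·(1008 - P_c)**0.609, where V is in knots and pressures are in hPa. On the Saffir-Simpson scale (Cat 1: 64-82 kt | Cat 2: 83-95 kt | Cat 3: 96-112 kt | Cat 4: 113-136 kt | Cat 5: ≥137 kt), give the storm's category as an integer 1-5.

ΔP = 1008 − 880 = 128 hPa.
V ≈ 5.6 × 128^0.609 = 5.6 × 19.20 ≈ 108 kt.
108 kt falls in the Category 3 band.

3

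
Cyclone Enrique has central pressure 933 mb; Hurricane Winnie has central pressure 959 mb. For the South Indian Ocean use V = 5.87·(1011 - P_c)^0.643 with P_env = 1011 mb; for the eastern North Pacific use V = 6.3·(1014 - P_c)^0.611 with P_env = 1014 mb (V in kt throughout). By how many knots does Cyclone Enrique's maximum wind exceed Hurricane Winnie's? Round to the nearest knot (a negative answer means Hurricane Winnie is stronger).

24 kt

Cyclone Enrique: ΔP = 78; V ≈ 5.87 × 78^0.643 ≈ 96.66 kt.
Hurricane Winnie: ΔP = 55; V ≈ 6.3 × 55^0.611 ≈ 72.90 kt.
Difference ≈ 96.66 − 72.90 = 23.76 → 24 kt.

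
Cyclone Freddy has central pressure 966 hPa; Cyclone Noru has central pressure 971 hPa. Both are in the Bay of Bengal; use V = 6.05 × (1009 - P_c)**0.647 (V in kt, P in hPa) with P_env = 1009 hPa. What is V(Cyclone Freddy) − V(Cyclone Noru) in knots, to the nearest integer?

5 kt

Cyclone Freddy: ΔP = 43; V ≈ 6.05 × 43^0.647 ≈ 68.96 kt.
Cyclone Noru: ΔP = 38; V ≈ 6.05 × 38^0.647 ≈ 63.66 kt.
Difference ≈ 68.96 − 63.66 = 5.30 → 5 kt.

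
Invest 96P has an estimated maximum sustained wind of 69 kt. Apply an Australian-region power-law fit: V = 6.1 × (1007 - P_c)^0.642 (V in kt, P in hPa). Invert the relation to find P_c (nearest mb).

ΔP = (V / 6.1)^(1/0.642) = (69/6.1)^1.558.
69/6.1 = 11.311; 11.311^1.558 ≈ 43.75 mb.
P_c = 1007 − 43.75 = 963.25 ≈ 963 mb.

963 mb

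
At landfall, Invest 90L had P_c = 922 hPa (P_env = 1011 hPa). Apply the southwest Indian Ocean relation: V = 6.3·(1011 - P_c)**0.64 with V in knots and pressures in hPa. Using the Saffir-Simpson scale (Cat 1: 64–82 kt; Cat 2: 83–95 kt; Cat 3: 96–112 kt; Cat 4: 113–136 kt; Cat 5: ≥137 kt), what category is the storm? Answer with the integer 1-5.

ΔP = 1011 − 922 = 89 hPa.
V ≈ 6.3 × 89^0.64 = 6.3 × 17.69 ≈ 111 kt.
111 kt falls in the Category 3 band.

3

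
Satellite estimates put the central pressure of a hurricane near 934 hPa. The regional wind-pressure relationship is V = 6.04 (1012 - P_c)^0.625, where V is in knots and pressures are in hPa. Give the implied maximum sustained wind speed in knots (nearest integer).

ΔP = 1012 − 934 = 78 hPa.
78^0.625 ≈ 15.225.
V ≈ 6.04 × 15.225 ≈ 92.0 kt.

92 kt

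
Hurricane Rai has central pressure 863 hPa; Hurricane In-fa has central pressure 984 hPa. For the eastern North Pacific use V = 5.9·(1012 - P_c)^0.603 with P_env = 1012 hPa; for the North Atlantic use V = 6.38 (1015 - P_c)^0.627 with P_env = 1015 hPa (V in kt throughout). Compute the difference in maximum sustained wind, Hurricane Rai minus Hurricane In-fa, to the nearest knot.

66 kt

Hurricane Rai: ΔP = 149; V ≈ 5.9 × 149^0.603 ≈ 120.58 kt.
Hurricane In-fa: ΔP = 31; V ≈ 6.38 × 31^0.627 ≈ 54.94 kt.
Difference ≈ 120.58 − 54.94 = 65.64 → 66 kt.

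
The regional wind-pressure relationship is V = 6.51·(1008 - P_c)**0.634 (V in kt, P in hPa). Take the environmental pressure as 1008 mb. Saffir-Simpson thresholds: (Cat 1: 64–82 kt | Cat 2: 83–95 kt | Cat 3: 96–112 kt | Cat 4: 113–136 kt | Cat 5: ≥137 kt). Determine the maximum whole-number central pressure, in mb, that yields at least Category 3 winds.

938 mb

Category 3 begins at V = 96 kt.
Required ΔP = (96/6.51)^(1/0.634) = 14.747^1.577 ≈ 69.72 mb.
P_c ≤ 1008 − 69.72 = 938.28, so the highest integer P_c is 938 mb.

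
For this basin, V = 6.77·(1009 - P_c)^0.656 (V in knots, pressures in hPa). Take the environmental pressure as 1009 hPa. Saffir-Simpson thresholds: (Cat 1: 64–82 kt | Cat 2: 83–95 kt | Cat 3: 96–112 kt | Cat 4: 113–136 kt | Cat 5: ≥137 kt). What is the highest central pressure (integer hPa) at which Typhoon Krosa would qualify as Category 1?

978 hPa

Category 1 begins at V = 64 kt.
Required ΔP = (64/6.77)^(1/0.656) = 9.453^1.524 ≈ 30.70 hPa.
P_c ≤ 1009 − 30.70 = 978.30, so the highest integer P_c is 978 hPa.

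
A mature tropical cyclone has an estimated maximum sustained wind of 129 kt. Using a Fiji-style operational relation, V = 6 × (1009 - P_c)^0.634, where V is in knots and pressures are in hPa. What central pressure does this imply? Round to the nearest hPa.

ΔP = (V / 6)^(1/0.634) = (129/6)^1.577.
129/6 = 21.500; 21.500^1.577 ≈ 126.37 hPa.
P_c = 1009 − 126.37 = 882.63 ≈ 883 hPa.

883 hPa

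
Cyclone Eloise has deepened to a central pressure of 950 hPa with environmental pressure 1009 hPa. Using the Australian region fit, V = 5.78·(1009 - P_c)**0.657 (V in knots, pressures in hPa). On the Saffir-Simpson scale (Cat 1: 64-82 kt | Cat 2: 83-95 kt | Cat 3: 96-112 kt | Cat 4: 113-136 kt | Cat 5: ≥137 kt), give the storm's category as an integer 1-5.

ΔP = 1009 − 950 = 59 hPa.
V ≈ 5.78 × 59^0.657 = 5.78 × 14.57 ≈ 84 kt.
84 kt falls in the Category 2 band.

2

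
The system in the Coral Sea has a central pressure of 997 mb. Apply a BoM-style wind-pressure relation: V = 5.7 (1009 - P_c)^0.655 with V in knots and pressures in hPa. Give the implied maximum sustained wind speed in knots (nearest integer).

ΔP = 1009 − 997 = 12 mb.
12^0.655 ≈ 5.092.
V ≈ 5.7 × 5.092 ≈ 29.0 kt.

29 kt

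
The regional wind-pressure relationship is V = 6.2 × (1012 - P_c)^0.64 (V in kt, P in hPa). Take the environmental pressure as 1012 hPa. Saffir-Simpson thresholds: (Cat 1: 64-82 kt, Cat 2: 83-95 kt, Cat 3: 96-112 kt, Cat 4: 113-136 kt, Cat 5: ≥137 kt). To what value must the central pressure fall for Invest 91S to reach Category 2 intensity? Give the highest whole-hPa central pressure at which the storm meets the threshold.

Category 2 begins at V = 83 kt.
Required ΔP = (83/6.2)^(1/0.64) = 13.387^1.562 ≈ 57.60 hPa.
P_c ≤ 1012 − 57.60 = 954.40, so the highest integer P_c is 954 hPa.

954 hPa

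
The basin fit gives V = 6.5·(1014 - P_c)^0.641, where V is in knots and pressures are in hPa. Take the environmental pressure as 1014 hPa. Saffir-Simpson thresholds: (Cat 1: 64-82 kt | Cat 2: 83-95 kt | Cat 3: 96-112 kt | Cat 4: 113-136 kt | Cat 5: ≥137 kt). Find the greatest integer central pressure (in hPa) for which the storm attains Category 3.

Category 3 begins at V = 96 kt.
Required ΔP = (96/6.5)^(1/0.641) = 14.769^1.560 ≈ 66.72 hPa.
P_c ≤ 1014 − 66.72 = 947.28, so the highest integer P_c is 947 hPa.

947 hPa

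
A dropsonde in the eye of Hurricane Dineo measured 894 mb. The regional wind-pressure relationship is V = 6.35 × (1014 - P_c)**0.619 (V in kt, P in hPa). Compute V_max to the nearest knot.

ΔP = 1014 − 894 = 120 mb.
120^0.619 ≈ 19.365.
V ≈ 6.35 × 19.365 ≈ 123.0 kt.

123 kt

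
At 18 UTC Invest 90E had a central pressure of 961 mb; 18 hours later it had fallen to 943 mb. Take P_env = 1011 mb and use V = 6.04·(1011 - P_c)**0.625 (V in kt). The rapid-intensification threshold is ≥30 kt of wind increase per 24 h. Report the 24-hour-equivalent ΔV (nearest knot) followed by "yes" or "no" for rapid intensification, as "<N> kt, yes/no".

20 kt, no

V₁: ΔP = 50, V ≈ 6.04 × 50^0.625 ≈ 69.65 kt.
V₂: ΔP = 68, V ≈ 6.04 × 68^0.625 ≈ 84.40 kt.
ΔV over 18 h = 14.75 kt → 24 h equivalent = 14.75 × 24/18 ≈ 19.67 kt.
20 kt < 30 kt ⇒ not rapid intensification.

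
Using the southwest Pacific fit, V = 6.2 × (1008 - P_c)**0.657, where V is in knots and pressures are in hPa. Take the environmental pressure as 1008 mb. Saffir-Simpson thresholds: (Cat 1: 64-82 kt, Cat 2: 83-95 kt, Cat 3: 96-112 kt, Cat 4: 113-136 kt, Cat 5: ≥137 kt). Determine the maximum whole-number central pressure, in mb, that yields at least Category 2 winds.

Category 2 begins at V = 83 kt.
Required ΔP = (83/6.2)^(1/0.657) = 13.387^1.522 ≈ 51.87 mb.
P_c ≤ 1008 − 51.87 = 956.13, so the highest integer P_c is 956 mb.

956 mb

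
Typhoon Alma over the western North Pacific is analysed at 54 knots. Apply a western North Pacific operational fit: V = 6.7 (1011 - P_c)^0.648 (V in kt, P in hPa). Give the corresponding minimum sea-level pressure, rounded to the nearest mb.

ΔP = (V / 6.7)^(1/0.648) = (54/6.7)^1.543.
54/6.7 = 8.060; 8.060^1.543 ≈ 25.04 mb.
P_c = 1011 − 25.04 = 985.96 ≈ 986 mb.

986 mb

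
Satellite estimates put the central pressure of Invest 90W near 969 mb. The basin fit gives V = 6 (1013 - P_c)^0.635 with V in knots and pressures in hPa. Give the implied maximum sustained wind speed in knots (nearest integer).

ΔP = 1013 − 969 = 44 mb.
44^0.635 ≈ 11.056.
V ≈ 6 × 11.056 ≈ 66.3 kt.

66 kt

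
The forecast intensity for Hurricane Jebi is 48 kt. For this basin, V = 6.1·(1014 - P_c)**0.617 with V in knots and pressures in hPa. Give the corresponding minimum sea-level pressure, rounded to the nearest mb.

ΔP = (V / 6.1)^(1/0.617) = (48/6.1)^1.621.
48/6.1 = 7.869; 7.869^1.621 ≈ 28.32 mb.
P_c = 1014 − 28.32 = 985.68 ≈ 986 mb.

986 mb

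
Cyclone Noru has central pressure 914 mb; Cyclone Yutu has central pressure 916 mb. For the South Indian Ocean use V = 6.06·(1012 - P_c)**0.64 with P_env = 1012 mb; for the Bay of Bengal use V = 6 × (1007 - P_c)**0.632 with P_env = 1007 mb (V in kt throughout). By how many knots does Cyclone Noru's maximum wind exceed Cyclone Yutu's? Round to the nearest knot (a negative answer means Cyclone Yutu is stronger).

10 kt

Cyclone Noru: ΔP = 98; V ≈ 6.06 × 98^0.64 ≈ 113.99 kt.
Cyclone Yutu: ΔP = 91; V ≈ 6 × 91^0.632 ≈ 103.82 kt.
Difference ≈ 113.99 − 103.82 = 10.17 → 10 kt.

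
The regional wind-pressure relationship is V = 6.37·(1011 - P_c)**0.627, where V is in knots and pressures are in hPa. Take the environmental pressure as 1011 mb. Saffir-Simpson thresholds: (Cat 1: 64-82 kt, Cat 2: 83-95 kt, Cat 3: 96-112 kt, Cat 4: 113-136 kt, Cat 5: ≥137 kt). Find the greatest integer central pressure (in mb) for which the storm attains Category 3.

Category 3 begins at V = 96 kt.
Required ΔP = (96/6.37)^(1/0.627) = 15.071^1.595 ≈ 75.68 mb.
P_c ≤ 1011 − 75.68 = 935.32, so the highest integer P_c is 935 mb.

935 mb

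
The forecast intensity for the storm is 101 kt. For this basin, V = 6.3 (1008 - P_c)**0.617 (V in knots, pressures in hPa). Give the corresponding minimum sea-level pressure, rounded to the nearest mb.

ΔP = (V / 6.3)^(1/0.617) = (101/6.3)^1.621.
101/6.3 = 16.032; 16.032^1.621 ≈ 89.74 mb.
P_c = 1008 − 89.74 = 918.26 ≈ 918 mb.

918 mb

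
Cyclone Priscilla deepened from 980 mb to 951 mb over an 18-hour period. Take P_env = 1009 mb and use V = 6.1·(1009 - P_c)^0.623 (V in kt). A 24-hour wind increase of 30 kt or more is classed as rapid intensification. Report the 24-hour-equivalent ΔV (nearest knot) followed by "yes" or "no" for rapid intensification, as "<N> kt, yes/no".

36 kt, yes

V₁: ΔP = 29, V ≈ 6.1 × 29^0.623 ≈ 49.71 kt.
V₂: ΔP = 58, V ≈ 6.1 × 58^0.623 ≈ 76.55 kt.
ΔV over 18 h = 26.84 kt → 24 h equivalent = 26.84 × 24/18 ≈ 35.79 kt.
36 kt ≥ 30 kt ⇒ rapid intensification.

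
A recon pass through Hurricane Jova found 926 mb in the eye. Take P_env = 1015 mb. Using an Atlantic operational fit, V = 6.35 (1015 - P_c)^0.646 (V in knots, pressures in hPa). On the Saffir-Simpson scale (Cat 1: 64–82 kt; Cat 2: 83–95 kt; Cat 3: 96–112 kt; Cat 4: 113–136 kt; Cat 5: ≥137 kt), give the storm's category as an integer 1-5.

ΔP = 1015 − 926 = 89 mb.
V ≈ 6.35 × 89^0.646 = 6.35 × 18.17 ≈ 115 kt.
115 kt falls in the Category 4 band.

4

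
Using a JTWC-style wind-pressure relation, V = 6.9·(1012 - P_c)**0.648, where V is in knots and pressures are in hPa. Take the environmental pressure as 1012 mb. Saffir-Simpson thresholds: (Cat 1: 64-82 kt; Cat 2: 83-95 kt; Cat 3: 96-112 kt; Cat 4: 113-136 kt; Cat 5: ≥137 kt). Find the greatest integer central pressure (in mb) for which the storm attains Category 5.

911 mb

Category 5 begins at V = 137 kt.
Required ΔP = (137/6.9)^(1/0.648) = 19.855^1.543 ≈ 100.67 mb.
P_c ≤ 1012 − 100.67 = 911.33, so the highest integer P_c is 911 mb.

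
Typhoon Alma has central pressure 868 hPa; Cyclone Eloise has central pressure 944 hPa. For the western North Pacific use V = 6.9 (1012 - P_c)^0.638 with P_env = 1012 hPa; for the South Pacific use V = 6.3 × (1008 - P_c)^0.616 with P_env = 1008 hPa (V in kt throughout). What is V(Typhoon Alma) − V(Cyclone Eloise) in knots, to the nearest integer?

83 kt

Typhoon Alma: ΔP = 144; V ≈ 6.9 × 144^0.638 ≈ 164.39 kt.
Cyclone Eloise: ΔP = 64; V ≈ 6.3 × 64^0.616 ≈ 81.65 kt.
Difference ≈ 164.39 − 81.65 = 82.74 → 83 kt.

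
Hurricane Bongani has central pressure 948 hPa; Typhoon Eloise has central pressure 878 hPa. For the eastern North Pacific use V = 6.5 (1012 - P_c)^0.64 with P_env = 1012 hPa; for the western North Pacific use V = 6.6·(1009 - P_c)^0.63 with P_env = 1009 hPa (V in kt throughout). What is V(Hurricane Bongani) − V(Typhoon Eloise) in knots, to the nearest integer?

Hurricane Bongani: ΔP = 64; V ≈ 6.5 × 64^0.64 ≈ 93.08 kt.
Typhoon Eloise: ΔP = 131; V ≈ 6.6 × 131^0.63 ≈ 142.37 kt.
Difference ≈ 93.08 − 142.37 = -49.29 → -49 kt.

-49 kt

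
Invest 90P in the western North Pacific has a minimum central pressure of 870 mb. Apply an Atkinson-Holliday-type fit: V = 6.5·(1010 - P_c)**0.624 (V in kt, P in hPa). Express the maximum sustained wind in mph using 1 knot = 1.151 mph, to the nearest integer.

ΔP = 1010 − 870 = 140 mb.
V ≈ 6.5 × 140^0.624 = 6.5 × 21.837 ≈ 141.938 kt.
141.938 × 1.151 ≈ 163.37 mph → 163 mph.

163 mph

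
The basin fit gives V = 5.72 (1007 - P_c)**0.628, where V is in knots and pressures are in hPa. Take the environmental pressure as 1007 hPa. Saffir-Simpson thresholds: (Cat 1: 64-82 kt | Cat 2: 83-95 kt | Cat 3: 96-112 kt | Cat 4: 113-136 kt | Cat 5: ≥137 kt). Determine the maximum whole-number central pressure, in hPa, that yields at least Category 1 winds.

960 hPa

Category 1 begins at V = 64 kt.
Required ΔP = (64/5.72)^(1/0.628) = 11.189^1.592 ≈ 46.78 hPa.
P_c ≤ 1007 − 46.78 = 960.22, so the highest integer P_c is 960 hPa.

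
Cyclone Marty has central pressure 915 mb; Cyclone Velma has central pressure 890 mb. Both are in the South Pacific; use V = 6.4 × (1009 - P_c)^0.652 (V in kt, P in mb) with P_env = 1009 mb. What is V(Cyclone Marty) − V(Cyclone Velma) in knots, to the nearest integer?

Cyclone Marty: ΔP = 94; V ≈ 6.4 × 94^0.652 ≈ 123.78 kt.
Cyclone Velma: ΔP = 119; V ≈ 6.4 × 119^0.652 ≈ 144.36 kt.
Difference ≈ 123.78 − 144.36 = -20.58 → -21 kt.

-21 kt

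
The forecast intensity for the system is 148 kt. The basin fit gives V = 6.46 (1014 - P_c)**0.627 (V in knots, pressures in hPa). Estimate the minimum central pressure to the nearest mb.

866 mb

ΔP = (V / 6.46)^(1/0.627) = (148/6.46)^1.595.
148/6.46 = 22.910; 22.910^1.595 ≈ 147.61 mb.
P_c = 1014 − 147.61 = 866.39 ≈ 866 mb.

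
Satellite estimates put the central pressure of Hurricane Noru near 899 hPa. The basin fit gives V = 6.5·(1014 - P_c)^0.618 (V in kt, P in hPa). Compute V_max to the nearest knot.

ΔP = 1014 − 899 = 115 hPa.
115^0.618 ≈ 18.772.
V ≈ 6.5 × 18.772 ≈ 122.0 kt.

122 kt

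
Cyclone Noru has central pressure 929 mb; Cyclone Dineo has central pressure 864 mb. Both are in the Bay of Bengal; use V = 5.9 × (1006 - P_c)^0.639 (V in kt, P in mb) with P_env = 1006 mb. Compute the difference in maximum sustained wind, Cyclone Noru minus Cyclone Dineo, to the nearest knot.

Cyclone Noru: ΔP = 77; V ≈ 5.9 × 77^0.639 ≈ 94.69 kt.
Cyclone Dineo: ΔP = 142; V ≈ 5.9 × 142^0.639 ≈ 140.01 kt.
Difference ≈ 94.69 − 140.01 = -45.32 → -45 kt.

-45 kt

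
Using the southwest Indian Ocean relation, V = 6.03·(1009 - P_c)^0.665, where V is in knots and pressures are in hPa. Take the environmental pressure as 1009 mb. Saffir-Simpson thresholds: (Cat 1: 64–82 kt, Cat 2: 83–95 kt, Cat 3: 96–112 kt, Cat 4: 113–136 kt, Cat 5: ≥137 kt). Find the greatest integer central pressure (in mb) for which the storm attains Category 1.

Category 1 begins at V = 64 kt.
Required ΔP = (64/6.03)^(1/0.665) = 10.614^1.504 ≈ 34.89 mb.
P_c ≤ 1009 − 34.89 = 974.11, so the highest integer P_c is 974 mb.

974 mb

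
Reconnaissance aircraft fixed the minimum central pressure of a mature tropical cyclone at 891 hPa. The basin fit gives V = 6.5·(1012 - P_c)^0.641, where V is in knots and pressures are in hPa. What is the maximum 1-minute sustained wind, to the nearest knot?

ΔP = 1012 − 891 = 121 hPa.
121^0.641 ≈ 21.630.
V ≈ 6.5 × 21.630 ≈ 140.6 kt.

141 kt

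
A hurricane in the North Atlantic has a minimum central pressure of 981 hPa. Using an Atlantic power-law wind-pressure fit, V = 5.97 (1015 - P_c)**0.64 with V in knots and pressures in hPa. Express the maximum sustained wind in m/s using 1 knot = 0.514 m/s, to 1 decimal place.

29.3 m/s

ΔP = 1015 − 981 = 34 hPa.
V ≈ 5.97 × 34^0.64 = 5.97 × 9.553 ≈ 57.032 kt.
57.032 × 0.514 ≈ 29.31 m/s → 29.3 m/s.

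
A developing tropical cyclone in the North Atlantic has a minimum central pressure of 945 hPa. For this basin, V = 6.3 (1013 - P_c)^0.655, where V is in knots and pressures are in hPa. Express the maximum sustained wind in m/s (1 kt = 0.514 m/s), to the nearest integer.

51 m/s

ΔP = 1013 − 945 = 68 hPa.
V ≈ 6.3 × 68^0.655 = 6.3 × 15.860 ≈ 99.916 kt.
99.916 × 0.514 ≈ 51.36 m/s → 51 m/s.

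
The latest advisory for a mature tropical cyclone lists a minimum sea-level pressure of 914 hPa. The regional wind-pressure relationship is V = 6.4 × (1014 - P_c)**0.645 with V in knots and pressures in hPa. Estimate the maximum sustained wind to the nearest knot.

125 kt

ΔP = 1014 − 914 = 100 hPa.
100^0.645 ≈ 19.498.
V ≈ 6.4 × 19.498 ≈ 124.8 kt.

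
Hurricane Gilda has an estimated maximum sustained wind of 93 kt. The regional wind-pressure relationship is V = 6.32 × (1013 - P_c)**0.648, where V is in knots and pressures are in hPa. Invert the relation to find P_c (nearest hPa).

950 hPa

ΔP = (V / 6.32)^(1/0.648) = (93/6.32)^1.543.
93/6.32 = 14.715; 14.715^1.543 ≈ 63.40 hPa.
P_c = 1013 − 63.40 = 949.60 ≈ 950 hPa.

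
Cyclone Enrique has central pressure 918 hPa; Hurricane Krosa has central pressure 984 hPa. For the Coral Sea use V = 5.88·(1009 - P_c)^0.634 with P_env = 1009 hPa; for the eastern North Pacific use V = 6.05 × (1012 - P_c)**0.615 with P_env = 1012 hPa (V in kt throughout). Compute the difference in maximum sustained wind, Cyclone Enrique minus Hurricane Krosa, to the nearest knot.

56 kt

Cyclone Enrique: ΔP = 91; V ≈ 5.88 × 91^0.634 ≈ 102.66 kt.
Hurricane Krosa: ΔP = 28; V ≈ 6.05 × 28^0.615 ≈ 46.96 kt.
Difference ≈ 102.66 − 46.96 = 55.70 → 56 kt.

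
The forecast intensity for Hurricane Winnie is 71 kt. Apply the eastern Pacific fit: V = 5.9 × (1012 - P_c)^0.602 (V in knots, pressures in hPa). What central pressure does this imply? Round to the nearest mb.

950 mb

ΔP = (V / 5.9)^(1/0.602) = (71/5.9)^1.661.
71/5.9 = 12.034; 12.034^1.661 ≈ 62.33 mb.
P_c = 1012 − 62.33 = 949.67 ≈ 950 mb.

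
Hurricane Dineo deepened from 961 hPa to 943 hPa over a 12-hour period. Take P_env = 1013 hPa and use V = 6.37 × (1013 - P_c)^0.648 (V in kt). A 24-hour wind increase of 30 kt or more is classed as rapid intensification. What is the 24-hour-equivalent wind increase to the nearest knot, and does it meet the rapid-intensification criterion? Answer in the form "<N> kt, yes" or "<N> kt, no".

V₁: ΔP = 52, V ≈ 6.37 × 52^0.648 ≈ 82.43 kt.
V₂: ΔP = 70, V ≈ 6.37 × 70^0.648 ≈ 99.95 kt.
ΔV over 12 h = 17.52 kt → 24 h equivalent = 17.52 × 24/12 ≈ 35.04 kt.
35 kt ≥ 30 kt ⇒ rapid intensification.

35 kt, yes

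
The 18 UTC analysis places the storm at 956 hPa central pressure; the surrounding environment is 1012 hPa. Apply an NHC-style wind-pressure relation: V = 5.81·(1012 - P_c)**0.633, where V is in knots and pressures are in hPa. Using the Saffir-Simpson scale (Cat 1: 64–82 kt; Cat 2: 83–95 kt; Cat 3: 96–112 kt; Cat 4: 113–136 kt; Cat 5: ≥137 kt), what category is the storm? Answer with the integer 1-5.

1

ΔP = 1012 − 956 = 56 hPa.
V ≈ 5.81 × 56^0.633 = 5.81 × 12.78 ≈ 74 kt.
74 kt falls in the Category 1 band.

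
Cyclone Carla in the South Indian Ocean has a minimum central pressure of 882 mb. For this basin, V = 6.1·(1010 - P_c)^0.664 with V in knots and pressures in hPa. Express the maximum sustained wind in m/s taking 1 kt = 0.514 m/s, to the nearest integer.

79 m/s

ΔP = 1010 − 882 = 128 mb.
V ≈ 6.1 × 128^0.664 = 6.1 × 25.072 ≈ 152.939 kt.
152.939 × 0.514 ≈ 78.61 m/s → 79 m/s.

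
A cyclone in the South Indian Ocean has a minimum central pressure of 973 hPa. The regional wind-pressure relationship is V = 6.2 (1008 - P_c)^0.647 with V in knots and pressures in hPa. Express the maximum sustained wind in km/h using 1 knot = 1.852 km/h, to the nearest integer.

ΔP = 1008 − 973 = 35 hPa.
V ≈ 6.2 × 35^0.647 = 6.2 × 9.977 ≈ 61.859 kt.
61.859 × 1.852 ≈ 114.56 km/h → 115 km/h.

115 km/h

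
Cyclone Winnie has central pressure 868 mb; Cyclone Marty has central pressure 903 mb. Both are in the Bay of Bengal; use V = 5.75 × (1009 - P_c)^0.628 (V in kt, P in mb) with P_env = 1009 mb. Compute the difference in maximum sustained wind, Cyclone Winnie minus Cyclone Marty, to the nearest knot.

Cyclone Winnie: ΔP = 141; V ≈ 5.75 × 141^0.628 ≈ 128.64 kt.
Cyclone Marty: ΔP = 106; V ≈ 5.75 × 106^0.628 ≈ 107.54 kt.
Difference ≈ 128.64 − 107.54 = 21.10 → 21 kt.

21 kt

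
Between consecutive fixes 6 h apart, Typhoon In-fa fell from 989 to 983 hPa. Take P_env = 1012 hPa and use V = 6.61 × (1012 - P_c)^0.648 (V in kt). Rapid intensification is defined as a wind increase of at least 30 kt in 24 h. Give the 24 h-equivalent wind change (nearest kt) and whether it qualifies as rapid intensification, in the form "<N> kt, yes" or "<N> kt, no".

33 kt, yes

V₁: ΔP = 23, V ≈ 6.61 × 23^0.648 ≈ 50.42 kt.
V₂: ΔP = 29, V ≈ 6.61 × 29^0.648 ≈ 58.59 kt.
ΔV over 6 h = 8.17 kt → 24 h equivalent = 8.17 × 24/6 ≈ 32.68 kt.
33 kt ≥ 30 kt ⇒ rapid intensification.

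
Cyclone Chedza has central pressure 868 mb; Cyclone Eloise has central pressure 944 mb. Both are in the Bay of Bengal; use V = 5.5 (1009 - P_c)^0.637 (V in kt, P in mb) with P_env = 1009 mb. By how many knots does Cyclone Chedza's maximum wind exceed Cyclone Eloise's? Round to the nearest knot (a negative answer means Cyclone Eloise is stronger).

Cyclone Chedza: ΔP = 141; V ≈ 5.5 × 141^0.637 ≈ 128.65 kt.
Cyclone Eloise: ΔP = 65; V ≈ 5.5 × 65^0.637 ≈ 78.56 kt.
Difference ≈ 128.65 − 78.56 = 50.09 → 50 kt.

50 kt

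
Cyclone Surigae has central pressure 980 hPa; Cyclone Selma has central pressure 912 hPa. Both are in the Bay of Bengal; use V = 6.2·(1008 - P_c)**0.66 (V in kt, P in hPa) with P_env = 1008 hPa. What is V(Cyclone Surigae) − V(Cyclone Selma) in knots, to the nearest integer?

Cyclone Surigae: ΔP = 28; V ≈ 6.2 × 28^0.66 ≈ 55.91 kt.
Cyclone Selma: ΔP = 96; V ≈ 6.2 × 96^0.66 ≈ 126.09 kt.
Difference ≈ 55.91 − 126.09 = -70.18 → -70 kt.

-70 kt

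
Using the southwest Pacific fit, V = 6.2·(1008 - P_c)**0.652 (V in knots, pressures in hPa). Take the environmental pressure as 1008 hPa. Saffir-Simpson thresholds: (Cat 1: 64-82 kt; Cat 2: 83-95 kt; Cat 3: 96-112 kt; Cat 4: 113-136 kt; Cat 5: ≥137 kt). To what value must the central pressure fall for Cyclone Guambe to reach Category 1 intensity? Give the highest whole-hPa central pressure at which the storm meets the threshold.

Category 1 begins at V = 64 kt.
Required ΔP = (64/6.2)^(1/0.652) = 10.323^1.534 ≈ 35.88 hPa.
P_c ≤ 1008 − 35.88 = 972.12, so the highest integer P_c is 972 hPa.

972 hPa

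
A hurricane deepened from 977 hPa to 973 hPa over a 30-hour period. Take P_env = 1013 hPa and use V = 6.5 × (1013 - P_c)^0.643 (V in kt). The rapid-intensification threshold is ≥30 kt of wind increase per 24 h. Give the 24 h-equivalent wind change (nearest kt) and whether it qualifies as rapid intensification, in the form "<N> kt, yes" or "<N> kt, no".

V₁: ΔP = 36, V ≈ 6.5 × 36^0.643 ≈ 65.11 kt.
V₂: ΔP = 40, V ≈ 6.5 × 40^0.643 ≈ 69.67 kt.
ΔV over 30 h = 4.56 kt → 24 h equivalent = 4.56 × 24/30 ≈ 3.65 kt.
4 kt < 30 kt ⇒ not rapid intensification.

4 kt, no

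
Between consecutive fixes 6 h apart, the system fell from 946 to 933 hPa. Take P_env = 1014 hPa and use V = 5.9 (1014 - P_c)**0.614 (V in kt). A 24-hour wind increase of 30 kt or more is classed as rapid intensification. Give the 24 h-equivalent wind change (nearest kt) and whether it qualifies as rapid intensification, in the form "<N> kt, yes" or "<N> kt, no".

36 kt, yes

V₁: ΔP = 68, V ≈ 5.9 × 68^0.614 ≈ 78.71 kt.
V₂: ΔP = 81, V ≈ 5.9 × 81^0.614 ≈ 87.63 kt.
ΔV over 6 h = 8.92 kt → 24 h equivalent = 8.92 × 24/6 ≈ 35.68 kt.
36 kt ≥ 30 kt ⇒ rapid intensification.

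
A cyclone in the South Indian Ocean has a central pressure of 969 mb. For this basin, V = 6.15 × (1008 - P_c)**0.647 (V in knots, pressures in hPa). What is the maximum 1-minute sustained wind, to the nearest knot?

ΔP = 1008 − 969 = 39 mb.
39^0.647 ≈ 10.701.
V ≈ 6.15 × 10.701 ≈ 65.8 kt.

66 kt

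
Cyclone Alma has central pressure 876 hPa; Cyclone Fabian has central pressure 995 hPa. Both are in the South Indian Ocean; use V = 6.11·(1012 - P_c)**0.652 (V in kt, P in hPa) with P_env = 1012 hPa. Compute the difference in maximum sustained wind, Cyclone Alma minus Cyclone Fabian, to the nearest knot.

112 kt

Cyclone Alma: ΔP = 136; V ≈ 6.11 × 136^0.652 ≈ 150.35 kt.
Cyclone Fabian: ΔP = 17; V ≈ 6.11 × 17^0.652 ≈ 38.75 kt.
Difference ≈ 150.35 − 38.75 = 111.60 → 112 kt.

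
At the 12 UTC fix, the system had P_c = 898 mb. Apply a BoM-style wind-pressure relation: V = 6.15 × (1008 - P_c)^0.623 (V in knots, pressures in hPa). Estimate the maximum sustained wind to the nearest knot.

ΔP = 1008 − 898 = 110 mb.
110^0.623 ≈ 18.698.
V ≈ 6.15 × 18.698 ≈ 115.0 kt.

115 kt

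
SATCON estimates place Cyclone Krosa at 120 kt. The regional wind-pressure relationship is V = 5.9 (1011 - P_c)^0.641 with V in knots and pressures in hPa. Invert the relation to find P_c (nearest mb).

ΔP = (V / 5.9)^(1/0.641) = (120/5.9)^1.560.
120/5.9 = 20.339; 20.339^1.560 ≈ 109.92 mb.
P_c = 1011 − 109.92 = 901.08 ≈ 901 mb.

901 mb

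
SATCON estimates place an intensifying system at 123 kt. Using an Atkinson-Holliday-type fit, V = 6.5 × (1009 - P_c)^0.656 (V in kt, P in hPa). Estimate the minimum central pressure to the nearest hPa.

921 hPa

ΔP = (V / 6.5)^(1/0.656) = (123/6.5)^1.524.
123/6.5 = 18.923; 18.923^1.524 ≈ 88.44 hPa.
P_c = 1009 − 88.44 = 920.56 ≈ 921 hPa.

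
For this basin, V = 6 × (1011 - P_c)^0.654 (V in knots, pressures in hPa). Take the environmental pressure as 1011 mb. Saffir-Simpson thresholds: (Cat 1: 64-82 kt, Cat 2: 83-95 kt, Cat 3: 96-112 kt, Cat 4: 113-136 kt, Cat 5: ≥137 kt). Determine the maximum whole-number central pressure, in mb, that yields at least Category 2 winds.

Category 2 begins at V = 83 kt.
Required ΔP = (83/6)^(1/0.654) = 13.833^1.529 ≈ 55.53 mb.
P_c ≤ 1011 − 55.53 = 955.47, so the highest integer P_c is 955 mb.

955 mb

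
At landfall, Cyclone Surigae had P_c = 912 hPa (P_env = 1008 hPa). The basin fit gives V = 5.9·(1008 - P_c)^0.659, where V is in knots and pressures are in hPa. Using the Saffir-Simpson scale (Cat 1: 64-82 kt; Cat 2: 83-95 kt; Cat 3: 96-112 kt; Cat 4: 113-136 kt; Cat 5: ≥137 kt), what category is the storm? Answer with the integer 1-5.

4

ΔP = 1008 − 912 = 96 hPa.
V ≈ 5.9 × 96^0.659 = 5.9 × 20.24 ≈ 119 kt.
119 kt falls in the Category 4 band.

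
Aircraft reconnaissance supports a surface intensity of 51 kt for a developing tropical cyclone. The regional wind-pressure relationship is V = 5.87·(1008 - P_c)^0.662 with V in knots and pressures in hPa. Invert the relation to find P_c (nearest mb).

ΔP = (V / 5.87)^(1/0.662) = (51/5.87)^1.511.
51/5.87 = 8.688; 8.688^1.511 ≈ 26.20 mb.
P_c = 1008 − 26.20 = 981.80 ≈ 982 mb.

982 mb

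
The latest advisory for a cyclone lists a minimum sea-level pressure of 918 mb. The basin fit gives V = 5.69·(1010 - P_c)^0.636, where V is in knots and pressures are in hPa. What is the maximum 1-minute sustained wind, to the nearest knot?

101 kt

ΔP = 1010 − 918 = 92 mb.
92^0.636 ≈ 17.741.
V ≈ 5.69 × 17.741 ≈ 100.9 kt.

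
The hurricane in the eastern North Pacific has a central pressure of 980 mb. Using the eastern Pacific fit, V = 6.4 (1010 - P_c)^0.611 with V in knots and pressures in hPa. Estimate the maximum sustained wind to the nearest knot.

ΔP = 1010 − 980 = 30 mb.
30^0.611 ≈ 7.990.
V ≈ 6.4 × 7.990 ≈ 51.1 kt.

51 kt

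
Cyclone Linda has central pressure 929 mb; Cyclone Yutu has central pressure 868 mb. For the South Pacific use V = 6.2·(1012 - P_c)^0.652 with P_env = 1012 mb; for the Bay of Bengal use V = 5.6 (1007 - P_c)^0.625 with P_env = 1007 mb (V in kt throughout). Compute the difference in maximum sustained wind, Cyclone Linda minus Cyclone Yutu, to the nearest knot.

-12 kt

Cyclone Linda: ΔP = 83; V ≈ 6.2 × 83^0.652 ≈ 110.57 kt.
Cyclone Yutu: ΔP = 139; V ≈ 5.6 × 139^0.625 ≈ 122.34 kt.
Difference ≈ 110.57 − 122.34 = -11.77 → -12 kt.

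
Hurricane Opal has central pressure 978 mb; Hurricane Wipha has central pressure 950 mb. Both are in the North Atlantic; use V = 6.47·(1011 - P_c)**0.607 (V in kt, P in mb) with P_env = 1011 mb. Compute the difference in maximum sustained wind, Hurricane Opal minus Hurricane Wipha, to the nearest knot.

Hurricane Opal: ΔP = 33; V ≈ 6.47 × 33^0.607 ≈ 54.03 kt.
Hurricane Wipha: ΔP = 61; V ≈ 6.47 × 61^0.607 ≈ 78.45 kt.
Difference ≈ 54.03 − 78.45 = -24.42 → -24 kt.

-24 kt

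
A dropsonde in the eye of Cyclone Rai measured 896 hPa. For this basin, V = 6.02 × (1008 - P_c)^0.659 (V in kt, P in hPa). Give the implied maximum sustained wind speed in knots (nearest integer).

135 kt

ΔP = 1008 − 896 = 112 hPa.
112^0.659 ≈ 22.410.
V ≈ 6.02 × 22.410 ≈ 134.9 kt.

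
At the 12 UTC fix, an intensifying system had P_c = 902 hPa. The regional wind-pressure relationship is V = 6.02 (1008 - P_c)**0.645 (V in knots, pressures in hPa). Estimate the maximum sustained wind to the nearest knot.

122 kt

ΔP = 1008 − 902 = 106 hPa.
106^0.645 ≈ 20.245.
V ≈ 6.02 × 20.245 ≈ 121.9 kt.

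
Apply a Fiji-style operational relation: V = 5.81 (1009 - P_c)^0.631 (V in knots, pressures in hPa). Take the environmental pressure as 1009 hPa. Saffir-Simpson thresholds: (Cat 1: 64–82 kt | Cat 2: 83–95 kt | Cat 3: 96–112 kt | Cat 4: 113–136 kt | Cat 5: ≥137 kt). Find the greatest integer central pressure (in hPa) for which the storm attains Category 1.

964 hPa

Category 1 begins at V = 64 kt.
Required ΔP = (64/5.81)^(1/0.631) = 11.015^1.585 ≈ 44.81 hPa.
P_c ≤ 1009 − 44.81 = 964.19, so the highest integer P_c is 964 hPa.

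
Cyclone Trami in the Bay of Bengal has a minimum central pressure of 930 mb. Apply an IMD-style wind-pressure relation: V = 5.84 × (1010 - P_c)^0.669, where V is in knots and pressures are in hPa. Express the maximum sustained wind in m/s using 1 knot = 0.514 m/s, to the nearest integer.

ΔP = 1010 − 930 = 80 mb.
V ≈ 5.84 × 80^0.669 = 5.84 × 18.757 ≈ 109.542 kt.
109.542 × 0.514 ≈ 56.30 m/s → 56 m/s.

56 m/s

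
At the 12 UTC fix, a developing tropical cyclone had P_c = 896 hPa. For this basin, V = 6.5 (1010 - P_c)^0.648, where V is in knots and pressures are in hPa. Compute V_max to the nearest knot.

140 kt

ΔP = 1010 − 896 = 114 hPa.
114^0.648 ≈ 21.522.
V ≈ 6.5 × 21.522 ≈ 139.9 kt.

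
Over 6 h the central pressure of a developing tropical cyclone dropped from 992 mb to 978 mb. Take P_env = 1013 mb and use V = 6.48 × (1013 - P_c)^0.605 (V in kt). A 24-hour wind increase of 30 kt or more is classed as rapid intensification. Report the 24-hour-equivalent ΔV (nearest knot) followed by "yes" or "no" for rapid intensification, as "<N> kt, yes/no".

V₁: ΔP = 21, V ≈ 6.48 × 21^0.605 ≈ 40.88 kt.
V₂: ΔP = 35, V ≈ 6.48 × 35^0.605 ≈ 55.68 kt.
ΔV over 6 h = 14.80 kt → 24 h equivalent = 14.80 × 24/6 ≈ 59.20 kt.
59 kt ≥ 30 kt ⇒ rapid intensification.

59 kt, yes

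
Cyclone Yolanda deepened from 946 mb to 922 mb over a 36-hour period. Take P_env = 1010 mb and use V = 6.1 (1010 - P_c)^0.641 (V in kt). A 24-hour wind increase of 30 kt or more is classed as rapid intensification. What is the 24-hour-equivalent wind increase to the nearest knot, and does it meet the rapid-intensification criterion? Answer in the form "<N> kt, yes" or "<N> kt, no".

13 kt, no

V₁: ΔP = 64, V ≈ 6.1 × 64^0.641 ≈ 87.72 kt.
V₂: ΔP = 88, V ≈ 6.1 × 88^0.641 ≈ 107.58 kt.
ΔV over 36 h = 19.86 kt → 24 h equivalent = 19.86 × 24/36 ≈ 13.24 kt.
13 kt < 30 kt ⇒ not rapid intensification.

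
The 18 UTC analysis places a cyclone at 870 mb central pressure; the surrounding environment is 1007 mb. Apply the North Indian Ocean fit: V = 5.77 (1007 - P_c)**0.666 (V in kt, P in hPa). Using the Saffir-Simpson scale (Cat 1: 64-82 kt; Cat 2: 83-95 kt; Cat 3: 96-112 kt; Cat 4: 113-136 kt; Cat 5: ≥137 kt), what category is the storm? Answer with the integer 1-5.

ΔP = 1007 − 870 = 137 mb.
V ≈ 5.77 × 137^0.666 = 5.77 × 26.49 ≈ 153 kt.
153 kt falls in the Category 5 band.

5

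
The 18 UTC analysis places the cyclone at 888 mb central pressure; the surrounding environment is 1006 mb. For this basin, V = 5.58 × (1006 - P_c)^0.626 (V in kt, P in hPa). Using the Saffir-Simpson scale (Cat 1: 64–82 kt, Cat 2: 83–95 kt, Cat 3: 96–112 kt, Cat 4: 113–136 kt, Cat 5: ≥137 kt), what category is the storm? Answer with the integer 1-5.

ΔP = 1006 − 888 = 118 mb.
V ≈ 5.58 × 118^0.626 = 5.58 × 19.82 ≈ 111 kt.
111 kt falls in the Category 3 band.

3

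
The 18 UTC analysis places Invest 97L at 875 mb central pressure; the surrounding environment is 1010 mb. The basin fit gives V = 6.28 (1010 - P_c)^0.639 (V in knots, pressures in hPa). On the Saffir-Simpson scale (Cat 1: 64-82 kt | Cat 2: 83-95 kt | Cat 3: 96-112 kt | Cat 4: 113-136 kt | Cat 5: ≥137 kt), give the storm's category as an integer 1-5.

5

ΔP = 1010 − 875 = 135 mb.
V ≈ 6.28 × 135^0.639 = 6.28 × 22.98 ≈ 144 kt.
144 kt falls in the Category 5 band.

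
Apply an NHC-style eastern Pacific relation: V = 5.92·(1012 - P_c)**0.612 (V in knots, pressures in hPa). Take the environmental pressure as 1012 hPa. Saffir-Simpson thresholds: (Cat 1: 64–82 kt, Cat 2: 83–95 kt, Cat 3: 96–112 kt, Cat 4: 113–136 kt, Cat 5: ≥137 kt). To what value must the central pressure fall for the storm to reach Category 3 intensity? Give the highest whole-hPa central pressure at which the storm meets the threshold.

Category 3 begins at V = 96 kt.
Required ΔP = (96/5.92)^(1/0.612) = 16.216^1.634 ≈ 94.85 hPa.
P_c ≤ 1012 − 94.85 = 917.15, so the highest integer P_c is 917 hPa.

917 hPa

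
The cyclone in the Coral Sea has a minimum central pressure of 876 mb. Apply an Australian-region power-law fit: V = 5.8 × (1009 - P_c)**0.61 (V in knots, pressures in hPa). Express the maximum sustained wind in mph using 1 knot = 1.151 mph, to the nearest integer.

ΔP = 1009 − 876 = 133 mb.
V ≈ 5.8 × 133^0.61 = 5.8 × 19.749 ≈ 114.545 kt.
114.545 × 1.151 ≈ 131.84 mph → 132 mph.

132 mph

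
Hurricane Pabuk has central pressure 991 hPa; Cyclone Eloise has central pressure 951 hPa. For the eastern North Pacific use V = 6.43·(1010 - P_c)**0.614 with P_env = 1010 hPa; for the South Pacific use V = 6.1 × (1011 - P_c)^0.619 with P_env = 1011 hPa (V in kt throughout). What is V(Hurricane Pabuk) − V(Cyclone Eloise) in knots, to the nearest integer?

Hurricane Pabuk: ΔP = 19; V ≈ 6.43 × 19^0.614 ≈ 39.21 kt.
Cyclone Eloise: ΔP = 60; V ≈ 6.1 × 60^0.619 ≈ 76.91 kt.
Difference ≈ 39.21 − 76.91 = -37.70 → -38 kt.

-38 kt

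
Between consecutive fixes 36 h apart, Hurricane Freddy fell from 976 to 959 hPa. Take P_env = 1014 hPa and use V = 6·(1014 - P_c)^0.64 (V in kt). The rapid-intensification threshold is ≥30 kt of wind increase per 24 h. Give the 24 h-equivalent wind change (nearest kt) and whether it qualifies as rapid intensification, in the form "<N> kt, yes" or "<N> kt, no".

V₁: ΔP = 38, V ≈ 6 × 38^0.64 ≈ 61.55 kt.
V₂: ΔP = 55, V ≈ 6 × 55^0.64 ≈ 77.98 kt.
ΔV over 36 h = 16.43 kt → 24 h equivalent = 16.43 × 24/36 ≈ 10.95 kt.
11 kt < 30 kt ⇒ not rapid intensification.

11 kt, no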